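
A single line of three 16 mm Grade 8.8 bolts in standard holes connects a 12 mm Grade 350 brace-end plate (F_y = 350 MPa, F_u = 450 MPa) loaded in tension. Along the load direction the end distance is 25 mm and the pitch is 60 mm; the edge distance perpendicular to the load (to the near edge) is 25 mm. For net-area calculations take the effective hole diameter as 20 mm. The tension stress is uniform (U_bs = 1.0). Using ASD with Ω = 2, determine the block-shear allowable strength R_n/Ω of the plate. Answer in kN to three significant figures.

194 kN

Shear plane L_v = 25 + 2·60 = 145 mm; A_gv = 145 × 12 = 1740 mm².
A_nv = (145 − 2.5·20) × 12 = 1140 mm².
A_nt = (25 − 0.5·20) × 12 = 180 mm².
0.6 F_u A_nv = 307.8 kN; 0.6 F_y A_gv = 365.4 kN → shear rupture governs the shear term.
R_n = 307.8 + 1.0 × 450 × 180 / 1000 = 388.8 kN.
Allowable strength R_n/Ω = 388.8 / 2 = 194 kN.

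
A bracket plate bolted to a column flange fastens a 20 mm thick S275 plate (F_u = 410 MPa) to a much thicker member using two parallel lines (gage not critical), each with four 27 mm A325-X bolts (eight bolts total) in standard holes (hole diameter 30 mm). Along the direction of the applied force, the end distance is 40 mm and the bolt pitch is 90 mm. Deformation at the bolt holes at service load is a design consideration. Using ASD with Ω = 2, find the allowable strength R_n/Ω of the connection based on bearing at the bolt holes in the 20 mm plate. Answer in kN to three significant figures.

1840 kN

Per bolt r_n = 1.2 l_c t F_u ≤ 2.4 d t F_u; upper limit = 2.4 × 27 × 20 × 410 / 1000 = 531.4 kN.
Edge bolt: l_c = 40 − 30/2 = 25 mm → 1.2 × 25 × 20 × 410 / 1000 = 246 → r_n = 246 kN.
Interior bolts: l_c = 90 − 30 = 60 mm → 1.2 × 60 × 20 × 410 / 1000 = 590.4 → r_n = 531.4 kN.
R_n = 2 × 246 + 6 × 531.4 = 3680 kN.
Allowable strength R_n/Ω = 3680 / 2 = 1840 kN.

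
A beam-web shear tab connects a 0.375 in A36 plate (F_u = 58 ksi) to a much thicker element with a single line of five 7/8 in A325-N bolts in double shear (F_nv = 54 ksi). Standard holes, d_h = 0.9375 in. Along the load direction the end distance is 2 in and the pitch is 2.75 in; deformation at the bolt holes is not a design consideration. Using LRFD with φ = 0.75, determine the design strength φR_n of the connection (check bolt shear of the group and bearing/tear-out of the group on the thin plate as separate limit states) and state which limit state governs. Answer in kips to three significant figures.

Bolt shear: A_b = π·0.875²/4 = 0.6013 in²; R_n = 54 × 0.6013 × 5 × 2 = 324.7 kips → 0.75 × 324.7 = 244 kips.
Bearing (1.5 l_c t F_u ≤ 3.0 d t F_u): upper limit = 3.0·0.875·0.375·58 = 57.09 kips.
  Edge l_c = 2 − 0.9375/2 = 1.531 → r_n = 49.96 kips; interior l_c = 2.75 − 0.9375 = 1.812 → r_n = 57.09 kips.
  R_n,bearing = 1·49.96 + 4·57.09 = 278.3 kips → 0.75 × 278.3 = 209 kips.
Bearing governs: 209 kips.

209 kips (bearing governs)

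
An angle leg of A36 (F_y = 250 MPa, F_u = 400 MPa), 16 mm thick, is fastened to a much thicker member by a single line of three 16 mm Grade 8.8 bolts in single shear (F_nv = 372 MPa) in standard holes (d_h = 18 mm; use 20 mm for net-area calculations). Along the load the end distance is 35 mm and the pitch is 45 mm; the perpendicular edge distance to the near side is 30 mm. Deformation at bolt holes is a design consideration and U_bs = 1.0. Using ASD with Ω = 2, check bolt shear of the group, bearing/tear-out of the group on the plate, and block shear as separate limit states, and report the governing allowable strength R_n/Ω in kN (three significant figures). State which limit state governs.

112 kN (bolt shear governs)

Bolt shear: A_b = π·16²/4 = 201.1 mm²; R_n = 372 × 201.1 × 3 × 1 / 1000 = 224.4 kN → 224.4 / 2 = 112 kN.
Bearing: edge l_c = 26, r_n = 199.7 kN; interior l_c = 27, r_n = 207.4 kN; R_n = 199.7 + 2·207.4 = 614.4 kN → 307 kN.
Block shear: A_gv = 2000, A_nv = 1200, A_nt = 320 mm²; R_n = min(0.6F_uA_nv, 0.6F_yA_gv) + U_bs·F_u·A_nt = 416 kN → 208 kN.
Bolt shear governs: 112 kN.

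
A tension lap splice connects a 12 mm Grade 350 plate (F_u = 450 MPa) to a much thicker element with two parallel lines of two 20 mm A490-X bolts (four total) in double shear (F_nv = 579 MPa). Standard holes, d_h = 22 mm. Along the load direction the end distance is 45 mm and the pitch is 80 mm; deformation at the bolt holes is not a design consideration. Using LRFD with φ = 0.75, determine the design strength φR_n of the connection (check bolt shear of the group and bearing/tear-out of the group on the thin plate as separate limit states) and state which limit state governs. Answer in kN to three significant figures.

899 kN (bearing governs)

Bolt shear: A_b = π·20²/4 = 314.2 mm²; R_n = 579 × 314.2 × 4 × 2 / 1000 = 1455 kN → 0.75 × 1455 = 1090 kN.
Bearing (1.5 l_c t F_u ≤ 3.0 d t F_u): upper limit = 3.0·20·12·450 / 1000 = 324 kN.
  Edge l_c = 45 − 22/2 = 34 → r_n = 275.4 kN; interior l_c = 80 − 22 = 58 → r_n = 324 kN.
  R_n,bearing = 2·275.4 + 2·324 = 1199 kN → 0.75 × 1199 = 899 kN.
Bearing governs: 899 kN.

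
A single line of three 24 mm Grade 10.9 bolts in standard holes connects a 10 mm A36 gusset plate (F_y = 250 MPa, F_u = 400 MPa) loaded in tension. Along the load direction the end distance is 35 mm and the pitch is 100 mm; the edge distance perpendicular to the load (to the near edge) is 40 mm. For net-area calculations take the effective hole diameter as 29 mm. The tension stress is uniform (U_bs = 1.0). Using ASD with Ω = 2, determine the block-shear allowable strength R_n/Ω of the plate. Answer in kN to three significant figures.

Shear plane L_v = 35 + 2·100 = 235 mm; A_gv = 235 × 10 = 2350 mm².
A_nv = (235 − 2.5·29) × 10 = 1625 mm².
A_nt = (40 − 0.5·29) × 10 = 255 mm².
0.6 F_u A_nv = 390 kN; 0.6 F_y A_gv = 352.5 kN → shear yielding governs the shear term.
R_n = 352.5 + 1.0 × 400 × 255 / 1000 = 454.5 kN.
Allowable strength R_n/Ω = 454.5 / 2 = 227 kN.

227 kN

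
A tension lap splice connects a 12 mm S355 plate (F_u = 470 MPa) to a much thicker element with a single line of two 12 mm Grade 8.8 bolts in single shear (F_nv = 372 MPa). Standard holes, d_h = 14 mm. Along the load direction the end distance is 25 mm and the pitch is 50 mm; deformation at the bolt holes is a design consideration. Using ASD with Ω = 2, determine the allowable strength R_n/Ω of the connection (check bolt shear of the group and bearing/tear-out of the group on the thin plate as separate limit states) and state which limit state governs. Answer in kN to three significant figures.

Bolt shear: A_b = π·12²/4 = 113.1 mm²; R_n = 372 × 113.1 × 2 × 1 / 1000 = 84.14 kN → 84.14 / 2 = 42.1 kN.
Bearing (1.2 l_c t F_u ≤ 2.4 d t F_u): upper limit = 2.4·12·12·470 / 1000 = 162.4 kN.
  Edge l_c = 25 − 14/2 = 18 → r_n = 121.8 kN; interior l_c = 50 − 14 = 36 → r_n = 162.4 kN.
  R_n,bearing = 1·121.8 + 1·162.4 = 284.3 kN → 284.3 / 2 = 142 kN.
Bolt shear governs: 42.1 kN.

42.1 kN (bolt shear governs)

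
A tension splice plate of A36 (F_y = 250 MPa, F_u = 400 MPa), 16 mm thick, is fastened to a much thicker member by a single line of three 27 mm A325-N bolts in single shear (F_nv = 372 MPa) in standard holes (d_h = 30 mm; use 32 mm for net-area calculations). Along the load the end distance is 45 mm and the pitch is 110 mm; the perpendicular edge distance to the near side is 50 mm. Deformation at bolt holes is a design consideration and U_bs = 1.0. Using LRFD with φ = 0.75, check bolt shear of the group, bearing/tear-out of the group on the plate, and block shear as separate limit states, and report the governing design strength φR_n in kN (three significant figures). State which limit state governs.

Bolt shear: A_b = π·27²/4 = 572.6 mm²; R_n = 372 × 572.6 × 3 × 1 / 1000 = 639 kN → 0.75 × 639 = 479 kN.
Bearing: edge l_c = 30, r_n = 230.4 kN; interior l_c = 80, r_n = 414.7 kN; R_n = 230.4 + 2·414.7 = 1060 kN → 795 kN.
Block shear: A_gv = 4240, A_nv = 2960, A_nt = 544 mm²; R_n = min(0.6F_uA_nv, 0.6F_yA_gv) + U_bs·F_u·A_nt = 853.6 kN → 640 kN.
Bolt shear governs: 479 kN.

479 kN (bolt shear governs)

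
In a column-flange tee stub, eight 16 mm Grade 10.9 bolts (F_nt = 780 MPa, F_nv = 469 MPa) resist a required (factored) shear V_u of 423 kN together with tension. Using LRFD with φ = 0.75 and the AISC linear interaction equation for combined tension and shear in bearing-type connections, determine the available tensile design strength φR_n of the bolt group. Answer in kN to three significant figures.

520 kN

A_b = π·16²/4 = 201.1 mm²; f_rv = 423 × 1000 / (8 × 201.1) = 263 MPa.
F'_nt = 1.3 F_nt − (F_nt / φF_nv) f_rv = 1.3·780 − (780/(0.75·469))·263 = 430.8 MPa, capped at F_nt → F'_nt = 430.8 MPa.
R_n = F'_nt · A_b · n = 430.8 × 201.1 × 8 / 1000 = 693 kN.
Design strength φR_n = 0.75 × 693 = 520 kN.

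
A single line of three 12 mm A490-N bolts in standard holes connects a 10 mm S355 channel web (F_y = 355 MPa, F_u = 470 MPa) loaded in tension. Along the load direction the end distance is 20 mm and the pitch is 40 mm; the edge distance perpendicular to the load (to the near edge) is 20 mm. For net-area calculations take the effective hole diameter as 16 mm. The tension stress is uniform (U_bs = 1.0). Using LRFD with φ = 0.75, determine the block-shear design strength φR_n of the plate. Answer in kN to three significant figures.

Shear plane L_v = 20 + 2·40 = 100 mm; A_gv = 100 × 10 = 1000 mm².
A_nv = (100 − 2.5·16) × 10 = 600 mm².
A_nt = (20 − 0.5·16) × 10 = 120 mm².
0.6 F_u A_nv = 169.2 kN; 0.6 F_y A_gv = 213 kN → shear rupture governs the shear term.
R_n = 169.2 + 1.0 × 470 × 120 / 1000 = 225.6 kN.
Design strength φR_n = 0.75 × 225.6 = 169 kN.

169 kN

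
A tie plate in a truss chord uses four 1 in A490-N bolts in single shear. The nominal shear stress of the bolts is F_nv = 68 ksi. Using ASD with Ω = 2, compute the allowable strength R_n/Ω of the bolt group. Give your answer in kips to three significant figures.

A_b = π × 1² / 4 = 0.7854 in².
R_n = F_nv · A_b · n · n_s = 68 × 0.7854 × 4 × 1 = 213.6 kips.
Allowable strength R_n/Ω = 213.6 / 2 = 107 kips.

107 kips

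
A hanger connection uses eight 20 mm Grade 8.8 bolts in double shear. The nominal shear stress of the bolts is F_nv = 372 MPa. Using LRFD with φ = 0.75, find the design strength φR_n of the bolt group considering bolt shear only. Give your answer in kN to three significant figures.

1400 kN

A_b = π × 20² / 4 = 314.2 mm².
R_n = F_nv · A_b · n · n_s = 372 × 314.2 × 8 × 2 / 1000 = 1870 kN.
Design strength φR_n = 0.75 × 1870 = 1400 kN.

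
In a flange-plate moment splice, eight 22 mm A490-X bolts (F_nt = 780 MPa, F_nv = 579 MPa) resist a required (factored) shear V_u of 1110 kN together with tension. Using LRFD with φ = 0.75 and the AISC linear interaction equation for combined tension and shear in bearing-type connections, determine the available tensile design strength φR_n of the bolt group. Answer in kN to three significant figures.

817 kN

A_b = π·22²/4 = 380.1 mm²; f_rv = 1110 × 1000 / (8 × 380.1) = 365 MPa.
F'_nt = 1.3 F_nt − (F_nt / φF_nv) f_rv = 1.3·780 − (780/(0.75·579))·365 = 358.4 MPa, capped at F_nt → F'_nt = 358.4 MPa.
R_n = F'_nt · A_b · n = 358.4 × 380.1 × 8 / 1000 = 1090 kN.
Design strength φR_n = 0.75 × 1090 = 817 kN.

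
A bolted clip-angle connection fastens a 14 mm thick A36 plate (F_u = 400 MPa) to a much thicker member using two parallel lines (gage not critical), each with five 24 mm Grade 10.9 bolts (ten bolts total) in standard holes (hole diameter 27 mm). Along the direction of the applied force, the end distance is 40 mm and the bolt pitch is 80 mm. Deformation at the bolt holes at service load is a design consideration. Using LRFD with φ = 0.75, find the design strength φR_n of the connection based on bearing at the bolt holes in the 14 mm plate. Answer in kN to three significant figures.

2200 kN

Per bolt r_n = 1.2 l_c t F_u ≤ 2.4 d t F_u; upper limit = 2.4 × 24 × 14 × 400 / 1000 = 322.6 kN.
Edge bolt: l_c = 40 − 27/2 = 26.5 mm → 1.2 × 26.5 × 14 × 400 / 1000 = 178.1 → r_n = 178.1 kN.
Interior bolts: l_c = 80 − 27 = 53 mm → 1.2 × 53 × 14 × 400 / 1000 = 356.2 → r_n = 322.6 kN.
R_n = 2 × 178.1 + 8 × 322.6 = 2937 kN.
Design strength φR_n = 0.75 × 2937 = 2200 kN.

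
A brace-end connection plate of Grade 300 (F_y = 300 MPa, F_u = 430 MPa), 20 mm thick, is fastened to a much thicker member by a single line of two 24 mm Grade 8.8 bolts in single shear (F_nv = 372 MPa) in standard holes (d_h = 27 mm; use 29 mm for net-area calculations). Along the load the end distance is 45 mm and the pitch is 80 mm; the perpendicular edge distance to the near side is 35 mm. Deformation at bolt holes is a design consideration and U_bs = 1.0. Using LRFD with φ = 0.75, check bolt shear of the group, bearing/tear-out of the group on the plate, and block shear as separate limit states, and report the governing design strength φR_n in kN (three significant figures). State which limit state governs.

Bolt shear: A_b = π·24²/4 = 452.4 mm²; R_n = 372 × 452.4 × 2 × 1 / 1000 = 336.6 kN → 0.75 × 336.6 = 252 kN.
Bearing: edge l_c = 31.5, r_n = 325.1 kN; interior l_c = 53, r_n = 495.4 kN; R_n = 325.1 + 1·495.4 = 820.4 kN → 615 kN.
Block shear: A_gv = 2500, A_nv = 1630, A_nt = 410 mm²; R_n = min(0.6F_uA_nv, 0.6F_yA_gv) + U_bs·F_u·A_nt = 596.8 kN → 448 kN.
Bolt shear governs: 252 kN.

252 kN (bolt shear governs)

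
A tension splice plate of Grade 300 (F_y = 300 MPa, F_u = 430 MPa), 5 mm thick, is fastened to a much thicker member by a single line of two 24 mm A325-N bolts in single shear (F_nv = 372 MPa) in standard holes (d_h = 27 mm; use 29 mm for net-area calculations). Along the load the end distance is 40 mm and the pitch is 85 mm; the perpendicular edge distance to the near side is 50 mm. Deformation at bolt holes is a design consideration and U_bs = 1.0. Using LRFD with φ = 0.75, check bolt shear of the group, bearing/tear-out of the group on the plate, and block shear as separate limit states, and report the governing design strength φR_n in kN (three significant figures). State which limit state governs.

136 kN (block shear governs)

Bolt shear: A_b = π·24²/4 = 452.4 mm²; R_n = 372 × 452.4 × 2 × 1 / 1000 = 336.6 kN → 0.75 × 336.6 = 252 kN.
Bearing: edge l_c = 26.5, r_n = 68.37 kN; interior l_c = 58, r_n = 123.8 kN; R_n = 68.37 + 1·123.8 = 192.2 kN → 144 kN.
Block shear: A_gv = 625, A_nv = 407.5, A_nt = 177.5 mm²; R_n = min(0.6F_uA_nv, 0.6F_yA_gv) + U_bs·F_u·A_nt = 181.5 kN → 136 kN.
Block shear governs: 136 kN.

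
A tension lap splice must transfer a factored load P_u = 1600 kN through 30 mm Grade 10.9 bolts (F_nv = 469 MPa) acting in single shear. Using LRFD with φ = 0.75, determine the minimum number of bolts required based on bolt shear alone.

7 bolts

A_b = π·30²/4 = 706.9 mm².
Per-bolt design strength φR_n = 0.75 × 469 × 706.9 × 1 / 1000 = 248.6 kN.
n ≥ 1600 / 248.6 = 6.435 → use 7 bolts.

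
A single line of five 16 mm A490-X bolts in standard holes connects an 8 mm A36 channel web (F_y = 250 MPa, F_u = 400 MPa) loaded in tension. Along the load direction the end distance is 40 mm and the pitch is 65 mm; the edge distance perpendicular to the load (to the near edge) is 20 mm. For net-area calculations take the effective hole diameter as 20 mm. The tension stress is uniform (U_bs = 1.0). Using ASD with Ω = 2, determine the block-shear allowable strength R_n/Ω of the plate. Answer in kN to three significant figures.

Shear plane L_v = 40 + 4·65 = 300 mm; A_gv = 300 × 8 = 2400 mm².
A_nv = (300 − 4.5·20) × 8 = 1680 mm².
A_nt = (20 − 0.5·20) × 8 = 80 mm².
0.6 F_u A_nv = 403.2 kN; 0.6 F_y A_gv = 360 kN → shear yielding governs the shear term.
R_n = 360 + 1.0 × 400 × 80 / 1000 = 392 kN.
Allowable strength R_n/Ω = 392 / 2 = 196 kN.

196 kN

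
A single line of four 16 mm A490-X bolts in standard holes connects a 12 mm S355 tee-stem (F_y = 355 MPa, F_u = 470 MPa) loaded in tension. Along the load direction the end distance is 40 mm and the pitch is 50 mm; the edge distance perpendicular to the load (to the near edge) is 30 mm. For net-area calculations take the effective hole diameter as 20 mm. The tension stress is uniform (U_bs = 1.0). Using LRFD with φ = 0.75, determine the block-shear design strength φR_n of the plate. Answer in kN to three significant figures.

Shear plane L_v = 40 + 3·50 = 190 mm; A_gv = 190 × 12 = 2280 mm².
A_nv = (190 − 3.5·20) × 12 = 1440 mm².
A_nt = (30 − 0.5·20) × 12 = 240 mm².
0.6 F_u A_nv = 406.1 kN; 0.6 F_y A_gv = 485.6 kN → shear rupture governs the shear term.
R_n = 406.1 + 1.0 × 470 × 240 / 1000 = 518.9 kN.
Design strength φR_n = 0.75 × 518.9 = 389 kN.

389 kN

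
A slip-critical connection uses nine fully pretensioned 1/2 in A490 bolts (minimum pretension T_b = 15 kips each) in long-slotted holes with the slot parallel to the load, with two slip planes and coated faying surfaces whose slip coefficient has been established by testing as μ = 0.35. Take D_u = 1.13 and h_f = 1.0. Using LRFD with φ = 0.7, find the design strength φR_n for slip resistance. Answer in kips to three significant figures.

R_n = μ · D_u · h_f · T_b · n_s · n_b = 0.35 × 1.13 × 1.0 × 15 × 2 × 9 = 106.8 kips.
Design strength φR_n = 0.7 × 106.8 = 74.7 kips.

74.7 kips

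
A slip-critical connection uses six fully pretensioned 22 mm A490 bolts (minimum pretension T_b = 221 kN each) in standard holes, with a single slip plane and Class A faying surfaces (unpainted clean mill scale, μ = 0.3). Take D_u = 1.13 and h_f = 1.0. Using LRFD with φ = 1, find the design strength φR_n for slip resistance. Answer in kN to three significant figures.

R_n = μ · D_u · h_f · T_b · n_s · n_b = 0.3 × 1.13 × 1.0 × 221 × 1 × 6 = 449.5 kN.
Design strength φR_n = 1 × 449.5 = 450 kN.

450 kN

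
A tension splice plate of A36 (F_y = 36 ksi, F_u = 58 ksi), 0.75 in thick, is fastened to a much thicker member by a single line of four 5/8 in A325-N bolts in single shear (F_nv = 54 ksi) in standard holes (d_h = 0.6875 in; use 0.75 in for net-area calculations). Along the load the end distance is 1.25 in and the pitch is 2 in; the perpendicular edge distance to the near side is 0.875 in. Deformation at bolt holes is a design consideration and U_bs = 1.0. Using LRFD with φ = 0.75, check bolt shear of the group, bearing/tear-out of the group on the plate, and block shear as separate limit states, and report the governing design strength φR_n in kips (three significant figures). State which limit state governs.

49.7 kips (bolt shear governs)

Bolt shear: A_b = π·0.625²/4 = 0.3068 in²; R_n = 54 × 0.3068 × 4 × 1 = 66.27 kips → 0.75 × 66.27 = 49.7 kips.
Bearing: edge l_c = 0.9062, r_n = 47.31 kips; interior l_c = 1.312, r_n = 65.25 kips; R_n = 47.31 + 3·65.25 = 243.1 kips → 182 kips.
Block shear: A_gv = 5.438, A_nv = 3.469, A_nt = 0.375 in²; R_n = min(0.6F_uA_nv, 0.6F_yA_gv) + U_bs·F_u·A_nt = 139.2 kips → 104 kips.
Bolt shear governs: 49.7 kips.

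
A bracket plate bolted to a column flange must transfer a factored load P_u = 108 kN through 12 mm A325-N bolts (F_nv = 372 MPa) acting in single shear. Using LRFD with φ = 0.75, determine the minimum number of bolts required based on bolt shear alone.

4 bolts

A_b = π·12²/4 = 113.1 mm².
Per-bolt design strength φR_n = 0.75 × 372 × 113.1 × 1 / 1000 = 31.55 kN.
n ≥ 108 / 31.55 = 3.423 → use 4 bolts.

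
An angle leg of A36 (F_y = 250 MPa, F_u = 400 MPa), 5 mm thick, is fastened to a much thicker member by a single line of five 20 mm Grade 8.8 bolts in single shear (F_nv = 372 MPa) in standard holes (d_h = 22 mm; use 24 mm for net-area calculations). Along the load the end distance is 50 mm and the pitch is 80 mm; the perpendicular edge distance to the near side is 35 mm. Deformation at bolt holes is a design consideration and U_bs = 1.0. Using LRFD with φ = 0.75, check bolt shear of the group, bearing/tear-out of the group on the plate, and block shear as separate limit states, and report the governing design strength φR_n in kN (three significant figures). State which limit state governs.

243 kN (block shear governs)

Bolt shear: A_b = π·20²/4 = 314.2 mm²; R_n = 372 × 314.2 × 5 × 1 / 1000 = 584.3 kN → 0.75 × 584.3 = 438 kN.
Bearing: edge l_c = 39, r_n = 93.6 kN; interior l_c = 58, r_n = 96 kN; R_n = 93.6 + 4·96 = 477.6 kN → 358 kN.
Block shear: A_gv = 1850, A_nv = 1310, A_nt = 115 mm²; R_n = min(0.6F_uA_nv, 0.6F_yA_gv) + U_bs·F_u·A_nt = 323.5 kN → 243 kN.
Block shear governs: 243 kN.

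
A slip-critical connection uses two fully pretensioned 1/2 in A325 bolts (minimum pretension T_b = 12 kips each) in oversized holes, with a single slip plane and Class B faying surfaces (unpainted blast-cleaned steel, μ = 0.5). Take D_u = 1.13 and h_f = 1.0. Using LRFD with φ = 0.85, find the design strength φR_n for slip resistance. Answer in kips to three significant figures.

11.5 kips

R_n = μ · D_u · h_f · T_b · n_s · n_b = 0.5 × 1.13 × 1.0 × 12 × 1 × 2 = 13.56 kips.
Design strength φR_n = 0.85 × 13.56 = 11.5 kips.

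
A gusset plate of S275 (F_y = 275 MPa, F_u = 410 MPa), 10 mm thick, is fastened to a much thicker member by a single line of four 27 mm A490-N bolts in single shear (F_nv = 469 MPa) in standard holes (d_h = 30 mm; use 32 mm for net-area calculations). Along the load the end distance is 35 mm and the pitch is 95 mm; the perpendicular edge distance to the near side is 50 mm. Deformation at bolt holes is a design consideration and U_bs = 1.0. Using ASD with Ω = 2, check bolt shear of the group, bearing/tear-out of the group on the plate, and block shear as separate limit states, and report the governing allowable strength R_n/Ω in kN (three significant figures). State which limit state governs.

Bolt shear: A_b = π·27²/4 = 572.6 mm²; R_n = 469 × 572.6 × 4 × 1 / 1000 = 1074 kN → 1074 / 2 = 537 kN.
Bearing: edge l_c = 20, r_n = 98.4 kN; interior l_c = 65, r_n = 265.7 kN; R_n = 98.4 + 3·265.7 = 895.4 kN → 448 kN.
Block shear: A_gv = 3200, A_nv = 2080, A_nt = 340 mm²; R_n = min(0.6F_uA_nv, 0.6F_yA_gv) + U_bs·F_u·A_nt = 651.1 kN → 326 kN.
Block shear governs: 326 kN.

326 kN (block shear governs)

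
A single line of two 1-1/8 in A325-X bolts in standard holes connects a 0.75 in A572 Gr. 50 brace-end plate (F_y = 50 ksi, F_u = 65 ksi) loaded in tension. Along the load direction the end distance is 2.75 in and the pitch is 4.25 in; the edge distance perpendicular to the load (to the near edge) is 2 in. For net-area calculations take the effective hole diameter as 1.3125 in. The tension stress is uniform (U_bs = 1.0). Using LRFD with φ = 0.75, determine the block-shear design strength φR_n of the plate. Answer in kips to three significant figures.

Shear plane L_v = 2.75 + 1·4.25 = 7 in; A_gv = 7 × 0.75 = 5.25 in².
A_nv = (7 − 1.5·1.3125) × 0.75 = 3.773 in².
A_nt = (2 − 0.5·1.3125) × 0.75 = 1.008 in².
0.6 F_u A_nv = 147.2 kips; 0.6 F_y A_gv = 157.5 kips → shear rupture governs the shear term.
R_n = 147.2 + 1.0 × 65 × 1.008 = 212.7 kips.
Design strength φR_n = 0.75 × 212.7 = 160 kips.

160 kips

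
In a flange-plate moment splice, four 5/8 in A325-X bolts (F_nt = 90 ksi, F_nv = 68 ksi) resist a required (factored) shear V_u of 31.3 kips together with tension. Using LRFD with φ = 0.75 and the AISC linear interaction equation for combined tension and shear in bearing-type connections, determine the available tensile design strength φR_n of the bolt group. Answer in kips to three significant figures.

A_b = π·0.625²/4 = 0.3068 in²; f_rv = 31.3 / (4 × 0.3068) = 25.51 ksi.
F'_nt = 1.3 F_nt − (F_nt / φF_nv) f_rv = 1.3·90 − (90/(0.75·68))·25.51 = 71.99 ksi, capped at F_nt → F'_nt = 71.99 ksi.
R_n = F'_nt · A_b · n = 71.99 × 0.3068 × 4 = 88.35 kips.
Design strength φR_n = 0.75 × 88.35 = 66.3 kips.

66.3 kips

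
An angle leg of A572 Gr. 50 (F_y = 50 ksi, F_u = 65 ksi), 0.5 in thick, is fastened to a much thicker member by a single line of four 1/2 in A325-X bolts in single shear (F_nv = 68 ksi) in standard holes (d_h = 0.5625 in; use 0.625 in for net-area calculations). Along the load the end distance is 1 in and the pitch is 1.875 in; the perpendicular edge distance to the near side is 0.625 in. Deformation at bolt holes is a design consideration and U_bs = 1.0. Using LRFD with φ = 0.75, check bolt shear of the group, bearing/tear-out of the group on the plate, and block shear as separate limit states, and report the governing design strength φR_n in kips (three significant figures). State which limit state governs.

40.1 kips (bolt shear governs)

Bolt shear: A_b = π·0.5²/4 = 0.1963 in²; R_n = 68 × 0.1963 × 4 × 1 = 53.41 kips → 0.75 × 53.41 = 40.1 kips.
Bearing: edge l_c = 0.7188, r_n = 28.03 kips; interior l_c = 1.312, r_n = 39 kips; R_n = 28.03 + 3·39 = 145 kips → 109 kips.
Block shear: A_gv = 3.312, A_nv = 2.219, A_nt = 0.1562 in²; R_n = min(0.6F_uA_nv, 0.6F_yA_gv) + U_bs·F_u·A_nt = 96.69 kips → 72.5 kips.
Bolt shear governs: 40.1 kips.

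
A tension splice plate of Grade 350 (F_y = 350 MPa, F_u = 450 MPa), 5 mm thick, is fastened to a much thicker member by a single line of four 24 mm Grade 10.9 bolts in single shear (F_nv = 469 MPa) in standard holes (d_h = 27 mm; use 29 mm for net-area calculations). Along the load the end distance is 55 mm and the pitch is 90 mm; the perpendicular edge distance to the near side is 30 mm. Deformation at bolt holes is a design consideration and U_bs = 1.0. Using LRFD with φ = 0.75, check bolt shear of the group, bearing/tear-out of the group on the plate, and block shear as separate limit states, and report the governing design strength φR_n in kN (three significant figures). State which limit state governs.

252 kN (block shear governs)

Bolt shear: A_b = π·24²/4 = 452.4 mm²; R_n = 469 × 452.4 × 4 × 1 / 1000 = 848.7 kN → 0.75 × 848.7 = 637 kN.
Bearing: edge l_c = 41.5, r_n = 112 kN; interior l_c = 63, r_n = 129.6 kN; R_n = 112 + 3·129.6 = 500.8 kN → 376 kN.
Block shear: A_gv = 1625, A_nv = 1118, A_nt = 77.5 mm²; R_n = min(0.6F_uA_nv, 0.6F_yA_gv) + U_bs·F_u·A_nt = 336.6 kN → 252 kN.
Block shear governs: 252 kN.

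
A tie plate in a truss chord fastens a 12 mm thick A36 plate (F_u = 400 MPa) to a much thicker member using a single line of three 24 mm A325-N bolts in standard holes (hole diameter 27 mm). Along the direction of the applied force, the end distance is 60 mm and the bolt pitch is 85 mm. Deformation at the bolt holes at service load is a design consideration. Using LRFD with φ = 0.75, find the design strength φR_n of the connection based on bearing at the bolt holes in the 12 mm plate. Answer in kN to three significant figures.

Per bolt r_n = 1.2 l_c t F_u ≤ 2.4 d t F_u; upper limit = 2.4 × 24 × 12 × 400 / 1000 = 276.5 kN.
Edge bolt: l_c = 60 − 27/2 = 46.5 mm → 1.2 × 46.5 × 12 × 400 / 1000 = 267.8 → r_n = 267.8 kN.
Interior bolts: l_c = 85 − 27 = 58 mm → 1.2 × 58 × 12 × 400 / 1000 = 334.1 → r_n = 276.5 kN.
R_n = 1 × 267.8 + 2 × 276.5 = 820.8 kN.
Design strength φR_n = 0.75 × 820.8 = 616 kN.

616 kN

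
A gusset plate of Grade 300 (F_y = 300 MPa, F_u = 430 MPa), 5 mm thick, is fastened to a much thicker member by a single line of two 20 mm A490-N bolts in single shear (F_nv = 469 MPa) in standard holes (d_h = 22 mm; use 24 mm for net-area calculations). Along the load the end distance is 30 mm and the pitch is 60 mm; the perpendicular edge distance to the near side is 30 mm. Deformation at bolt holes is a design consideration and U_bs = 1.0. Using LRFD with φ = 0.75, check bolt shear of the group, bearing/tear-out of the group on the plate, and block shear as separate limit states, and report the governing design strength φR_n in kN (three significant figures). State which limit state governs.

Bolt shear: A_b = π·20²/4 = 314.2 mm²; R_n = 469 × 314.2 × 2 × 1 / 1000 = 294.7 kN → 0.75 × 294.7 = 221 kN.
Bearing: edge l_c = 19, r_n = 49.02 kN; interior l_c = 38, r_n = 98.04 kN; R_n = 49.02 + 1·98.04 = 147.1 kN → 110 kN.
Block shear: A_gv = 450, A_nv = 270, A_nt = 90 mm²; R_n = min(0.6F_uA_nv, 0.6F_yA_gv) + U_bs·F_u·A_nt = 108.4 kN → 81.3 kN.
Block shear governs: 81.3 kN.

81.3 kN (block shear governs)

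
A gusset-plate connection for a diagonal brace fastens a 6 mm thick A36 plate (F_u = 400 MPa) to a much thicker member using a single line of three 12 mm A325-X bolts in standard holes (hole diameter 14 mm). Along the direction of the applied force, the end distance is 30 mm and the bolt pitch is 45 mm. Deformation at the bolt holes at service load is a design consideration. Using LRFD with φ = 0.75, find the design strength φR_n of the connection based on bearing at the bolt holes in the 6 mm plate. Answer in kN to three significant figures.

Per bolt r_n = 1.2 l_c t F_u ≤ 2.4 d t F_u; upper limit = 2.4 × 12 × 6 × 400 / 1000 = 69.12 kN.
Edge bolt: l_c = 30 − 14/2 = 23 mm → 1.2 × 23 × 6 × 400 / 1000 = 66.24 → r_n = 66.24 kN.
Interior bolts: l_c = 45 − 14 = 31 mm → 1.2 × 31 × 6 × 400 / 1000 = 89.28 → r_n = 69.12 kN.
R_n = 1 × 66.24 + 2 × 69.12 = 204.5 kN.
Design strength φR_n = 0.75 × 204.5 = 153 kN.

153 kN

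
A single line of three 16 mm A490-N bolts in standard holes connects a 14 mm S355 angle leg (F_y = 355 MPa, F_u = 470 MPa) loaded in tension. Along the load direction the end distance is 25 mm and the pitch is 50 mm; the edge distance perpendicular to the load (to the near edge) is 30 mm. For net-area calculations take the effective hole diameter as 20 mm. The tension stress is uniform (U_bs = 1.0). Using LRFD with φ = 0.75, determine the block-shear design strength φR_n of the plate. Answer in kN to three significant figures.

Shear plane L_v = 25 + 2·50 = 125 mm; A_gv = 125 × 14 = 1750 mm².
A_nv = (125 − 2.5·20) × 14 = 1050 mm².
A_nt = (30 − 0.5·20) × 14 = 280 mm².
0.6 F_u A_nv = 296.1 kN; 0.6 F_y A_gv = 372.8 kN → shear rupture governs the shear term.
R_n = 296.1 + 1.0 × 470 × 280 / 1000 = 427.7 kN.
Design strength φR_n = 0.75 × 427.7 = 321 kN.

321 kN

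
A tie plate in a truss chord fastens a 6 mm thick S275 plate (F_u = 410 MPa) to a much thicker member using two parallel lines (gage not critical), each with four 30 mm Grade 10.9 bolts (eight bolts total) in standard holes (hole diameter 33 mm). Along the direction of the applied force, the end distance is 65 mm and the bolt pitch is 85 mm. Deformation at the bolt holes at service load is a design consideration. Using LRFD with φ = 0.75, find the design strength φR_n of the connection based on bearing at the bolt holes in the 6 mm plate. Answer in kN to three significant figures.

906 kN

Per bolt r_n = 1.2 l_c t F_u ≤ 2.4 d t F_u; upper limit = 2.4 × 30 × 6 × 410 / 1000 = 177.1 kN.
Edge bolt: l_c = 65 − 33/2 = 48.5 mm → 1.2 × 48.5 × 6 × 410 / 1000 = 143.2 → r_n = 143.2 kN.
Interior bolts: l_c = 85 − 33 = 52 mm → 1.2 × 52 × 6 × 410 / 1000 = 153.5 → r_n = 153.5 kN.
R_n = 2 × 143.2 + 6 × 153.5 = 1207 kN.
Design strength φR_n = 0.75 × 1207 = 906 kN.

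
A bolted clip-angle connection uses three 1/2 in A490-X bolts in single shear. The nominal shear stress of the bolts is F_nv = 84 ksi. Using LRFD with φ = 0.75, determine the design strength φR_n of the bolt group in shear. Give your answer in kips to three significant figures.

37.1 kips

A_b = π × 0.5² / 4 = 0.1963 in².
R_n = F_nv · A_b · n · n_s = 84 × 0.1963 × 3 × 1 = 49.48 kips.
Design strength φR_n = 0.75 × 49.48 = 37.1 kips.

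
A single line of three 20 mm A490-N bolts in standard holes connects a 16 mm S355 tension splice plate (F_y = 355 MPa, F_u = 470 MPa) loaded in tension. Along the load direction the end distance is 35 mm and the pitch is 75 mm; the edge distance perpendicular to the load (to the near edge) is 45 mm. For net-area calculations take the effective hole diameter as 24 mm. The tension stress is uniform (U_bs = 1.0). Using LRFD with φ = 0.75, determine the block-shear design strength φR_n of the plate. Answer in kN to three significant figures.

609 kN

Shear plane L_v = 35 + 2·75 = 185 mm; A_gv = 185 × 16 = 2960 mm².
A_nv = (185 − 2.5·24) × 16 = 2000 mm².
A_nt = (45 − 0.5·24) × 16 = 528 mm².
0.6 F_u A_nv = 564 kN; 0.6 F_y A_gv = 630.5 kN → shear rupture governs the shear term.
R_n = 564 + 1.0 × 470 × 528 / 1000 = 812.2 kN.
Design strength φR_n = 0.75 × 812.2 = 609 kN.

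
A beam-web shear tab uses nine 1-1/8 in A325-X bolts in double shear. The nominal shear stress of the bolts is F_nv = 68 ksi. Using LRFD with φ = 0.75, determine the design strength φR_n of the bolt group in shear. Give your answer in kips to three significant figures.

913 kips

A_b = π × 1.125² / 4 = 0.994 in².
R_n = F_nv · A_b · n · n_s = 68 × 0.994 × 9 × 2 = 1217 kips.
Design strength φR_n = 0.75 × 1217 = 913 kips.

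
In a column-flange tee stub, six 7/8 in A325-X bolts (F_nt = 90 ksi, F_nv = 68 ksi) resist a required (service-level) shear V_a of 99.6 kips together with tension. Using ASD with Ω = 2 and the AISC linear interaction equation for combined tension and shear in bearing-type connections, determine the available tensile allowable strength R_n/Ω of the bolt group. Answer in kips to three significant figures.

79.2 kips

A_b = π·0.875²/4 = 0.6013 in²; f_rv = 99.6 / (6 × 0.6013) = 27.61 ksi.
F'_nt = 1.3 F_nt − (Ω F_nt / F_nv) f_rv = 1.3·90 − (2·90/68)·27.61 = 43.93 ksi, capped at F_nt → F'_nt = 43.93 ksi.
R_n = F'_nt · A_b · n = 43.93 × 0.6013 × 6 = 158.5 kips.
Allowable strength R_n/Ω = 158.5 / 2 = 79.2 kips.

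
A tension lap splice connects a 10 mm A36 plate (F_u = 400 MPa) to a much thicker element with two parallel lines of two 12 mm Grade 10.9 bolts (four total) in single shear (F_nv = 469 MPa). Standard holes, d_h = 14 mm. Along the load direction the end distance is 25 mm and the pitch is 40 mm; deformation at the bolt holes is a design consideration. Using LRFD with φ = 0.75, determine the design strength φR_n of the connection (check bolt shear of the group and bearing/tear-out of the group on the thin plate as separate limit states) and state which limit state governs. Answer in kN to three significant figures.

Bolt shear: A_b = π·12²/4 = 113.1 mm²; R_n = 469 × 113.1 × 4 × 1 / 1000 = 212.2 kN → 0.75 × 212.2 = 159 kN.
Bearing (1.2 l_c t F_u ≤ 2.4 d t F_u): upper limit = 2.4·12·10·400 / 1000 = 115.2 kN.
  Edge l_c = 25 − 14/2 = 18 → r_n = 86.4 kN; interior l_c = 40 − 14 = 26 → r_n = 115.2 kN.
  R_n,bearing = 2·86.4 + 2·115.2 = 403.2 kN → 0.75 × 403.2 = 302 kN.
Bolt shear governs: 159 kN.

159 kN (bolt shear governs)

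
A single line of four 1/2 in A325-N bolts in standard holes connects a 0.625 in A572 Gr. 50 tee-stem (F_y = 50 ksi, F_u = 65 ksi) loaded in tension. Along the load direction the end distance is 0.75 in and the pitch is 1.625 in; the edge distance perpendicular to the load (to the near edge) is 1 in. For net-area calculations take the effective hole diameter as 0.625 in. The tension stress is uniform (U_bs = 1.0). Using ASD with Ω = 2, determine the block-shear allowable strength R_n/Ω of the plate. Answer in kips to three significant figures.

Shear plane L_v = 0.75 + 3·1.625 = 5.625 in; A_gv = 5.625 × 0.625 = 3.516 in².
A_nv = (5.625 − 3.5·0.625) × 0.625 = 2.148 in².
A_nt = (1 − 0.5·0.625) × 0.625 = 0.4297 in².
0.6 F_u A_nv = 83.79 kips; 0.6 F_y A_gv = 105.5 kips → shear rupture governs the shear term.
R_n = 83.79 + 1.0 × 65 × 0.4297 = 111.7 kips.
Allowable strength R_n/Ω = 111.7 / 2 = 55.9 kips.

55.9 kips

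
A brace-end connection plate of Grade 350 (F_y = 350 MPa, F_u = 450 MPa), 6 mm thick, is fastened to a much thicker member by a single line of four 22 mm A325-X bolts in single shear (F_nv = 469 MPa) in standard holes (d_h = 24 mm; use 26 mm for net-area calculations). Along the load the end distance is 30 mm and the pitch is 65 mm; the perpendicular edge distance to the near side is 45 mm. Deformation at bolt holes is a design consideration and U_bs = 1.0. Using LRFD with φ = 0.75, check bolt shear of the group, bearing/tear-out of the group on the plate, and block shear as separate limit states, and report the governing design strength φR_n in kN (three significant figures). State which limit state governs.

Bolt shear: A_b = π·22²/4 = 380.1 mm²; R_n = 469 × 380.1 × 4 × 1 / 1000 = 713.1 kN → 0.75 × 713.1 = 535 kN.
Bearing: edge l_c = 18, r_n = 58.32 kN; interior l_c = 41, r_n = 132.8 kN; R_n = 58.32 + 3·132.8 = 456.8 kN → 343 kN.
Block shear: A_gv = 1350, A_nv = 804, A_nt = 192 mm²; R_n = min(0.6F_uA_nv, 0.6F_yA_gv) + U_bs·F_u·A_nt = 303.5 kN → 228 kN.
Block shear governs: 228 kN.

228 kN (block shear governs)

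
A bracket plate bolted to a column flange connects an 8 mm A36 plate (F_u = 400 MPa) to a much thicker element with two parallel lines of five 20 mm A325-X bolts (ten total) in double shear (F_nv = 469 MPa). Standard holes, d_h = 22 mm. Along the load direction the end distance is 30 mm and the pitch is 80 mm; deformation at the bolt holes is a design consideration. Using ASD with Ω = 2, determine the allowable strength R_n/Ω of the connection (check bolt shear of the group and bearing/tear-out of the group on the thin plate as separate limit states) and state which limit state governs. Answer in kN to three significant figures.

Bolt shear: A_b = π·20²/4 = 314.2 mm²; R_n = 469 × 314.2 × 10 × 2 / 1000 = 2947 kN → 2947 / 2 = 1470 kN.
Bearing (1.2 l_c t F_u ≤ 2.4 d t F_u): upper limit = 2.4·20·8·400 / 1000 = 153.6 kN.
  Edge l_c = 30 − 22/2 = 19 → r_n = 72.96 kN; interior l_c = 80 − 22 = 58 → r_n = 153.6 kN.
  R_n,bearing = 2·72.96 + 8·153.6 = 1375 kN → 1375 / 2 = 687 kN.
Bearing governs: 687 kN.

687 kN (bearing governs)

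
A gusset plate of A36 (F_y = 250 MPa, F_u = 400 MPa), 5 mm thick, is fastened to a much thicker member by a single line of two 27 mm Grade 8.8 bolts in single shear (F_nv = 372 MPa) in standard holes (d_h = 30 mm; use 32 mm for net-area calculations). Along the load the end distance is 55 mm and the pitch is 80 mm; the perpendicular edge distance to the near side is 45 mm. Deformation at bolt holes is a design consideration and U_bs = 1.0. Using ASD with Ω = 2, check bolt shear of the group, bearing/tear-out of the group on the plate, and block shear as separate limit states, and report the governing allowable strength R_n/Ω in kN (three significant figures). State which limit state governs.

79.6 kN (block shear governs)

Bolt shear: A_b = π·27²/4 = 572.6 mm²; R_n = 372 × 572.6 × 2 × 1 / 1000 = 426 kN → 426 / 2 = 213 kN.
Bearing: edge l_c = 40, r_n = 96 kN; interior l_c = 50, r_n = 120 kN; R_n = 96 + 1·120 = 216 kN → 108 kN.
Block shear: A_gv = 675, A_nv = 435, A_nt = 145 mm²; R_n = min(0.6F_uA_nv, 0.6F_yA_gv) + U_bs·F_u·A_nt = 159.2 kN → 79.6 kN.
Block shear governs: 79.6 kN.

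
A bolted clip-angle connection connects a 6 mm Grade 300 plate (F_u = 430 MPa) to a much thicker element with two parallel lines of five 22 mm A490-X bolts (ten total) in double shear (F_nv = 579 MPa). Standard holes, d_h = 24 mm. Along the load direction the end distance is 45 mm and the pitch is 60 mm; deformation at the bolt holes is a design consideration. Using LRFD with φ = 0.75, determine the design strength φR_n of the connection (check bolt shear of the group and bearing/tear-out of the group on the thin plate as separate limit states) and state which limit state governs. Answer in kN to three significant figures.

822 kN (bearing governs)

Bolt shear: A_b = π·22²/4 = 380.1 mm²; R_n = 579 × 380.1 × 10 × 2 / 1000 = 4402 kN → 0.75 × 4402 = 3300 kN.
Bearing (1.2 l_c t F_u ≤ 2.4 d t F_u): upper limit = 2.4·22·6·430 / 1000 = 136.2 kN.
  Edge l_c = 45 − 24/2 = 33 → r_n = 102.2 kN; interior l_c = 60 − 24 = 36 → r_n = 111.5 kN.
  R_n,bearing = 2·102.2 + 8·111.5 = 1096 kN → 0.75 × 1096 = 822 kN.
Bearing governs: 822 kN.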